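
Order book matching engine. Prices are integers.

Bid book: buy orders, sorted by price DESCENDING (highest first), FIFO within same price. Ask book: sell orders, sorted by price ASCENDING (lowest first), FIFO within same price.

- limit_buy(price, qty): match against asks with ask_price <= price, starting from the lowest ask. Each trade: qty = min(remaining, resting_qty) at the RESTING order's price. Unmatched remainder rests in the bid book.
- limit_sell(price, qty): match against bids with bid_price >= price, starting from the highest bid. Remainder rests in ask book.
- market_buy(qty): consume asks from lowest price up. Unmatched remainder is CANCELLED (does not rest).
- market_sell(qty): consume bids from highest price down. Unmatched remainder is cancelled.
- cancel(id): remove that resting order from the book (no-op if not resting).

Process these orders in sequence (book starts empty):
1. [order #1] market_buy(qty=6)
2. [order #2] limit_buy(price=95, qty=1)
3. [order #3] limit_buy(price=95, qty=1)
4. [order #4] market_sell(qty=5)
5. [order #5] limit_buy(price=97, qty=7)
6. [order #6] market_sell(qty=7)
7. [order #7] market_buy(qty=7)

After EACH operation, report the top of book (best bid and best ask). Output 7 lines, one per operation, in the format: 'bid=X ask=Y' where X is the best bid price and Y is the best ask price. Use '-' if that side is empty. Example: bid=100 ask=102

Answer: bid=- ask=-
bid=95 ask=-
bid=95 ask=-
bid=- ask=-
bid=97 ask=-
bid=- ask=-
bid=- ask=-

Derivation:
After op 1 [order #1] market_buy(qty=6): fills=none; bids=[-] asks=[-]
After op 2 [order #2] limit_buy(price=95, qty=1): fills=none; bids=[#2:1@95] asks=[-]
After op 3 [order #3] limit_buy(price=95, qty=1): fills=none; bids=[#2:1@95 #3:1@95] asks=[-]
After op 4 [order #4] market_sell(qty=5): fills=#2x#4:1@95 #3x#4:1@95; bids=[-] asks=[-]
After op 5 [order #5] limit_buy(price=97, qty=7): fills=none; bids=[#5:7@97] asks=[-]
After op 6 [order #6] market_sell(qty=7): fills=#5x#6:7@97; bids=[-] asks=[-]
After op 7 [order #7] market_buy(qty=7): fills=none; bids=[-] asks=[-]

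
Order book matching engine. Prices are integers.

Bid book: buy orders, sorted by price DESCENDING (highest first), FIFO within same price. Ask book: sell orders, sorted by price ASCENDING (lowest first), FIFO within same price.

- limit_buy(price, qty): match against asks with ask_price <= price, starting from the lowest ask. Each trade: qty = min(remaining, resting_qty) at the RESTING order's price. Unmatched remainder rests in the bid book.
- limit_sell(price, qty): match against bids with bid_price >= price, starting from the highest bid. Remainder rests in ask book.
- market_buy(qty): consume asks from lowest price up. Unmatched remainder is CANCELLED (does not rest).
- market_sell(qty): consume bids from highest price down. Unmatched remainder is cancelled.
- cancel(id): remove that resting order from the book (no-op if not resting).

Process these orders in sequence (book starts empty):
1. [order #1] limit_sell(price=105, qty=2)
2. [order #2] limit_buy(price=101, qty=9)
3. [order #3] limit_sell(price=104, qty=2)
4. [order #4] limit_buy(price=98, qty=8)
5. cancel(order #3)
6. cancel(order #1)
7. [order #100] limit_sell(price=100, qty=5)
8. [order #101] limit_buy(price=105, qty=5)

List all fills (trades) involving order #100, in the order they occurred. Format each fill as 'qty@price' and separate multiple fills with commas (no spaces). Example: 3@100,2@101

After op 1 [order #1] limit_sell(price=105, qty=2): fills=none; bids=[-] asks=[#1:2@105]
After op 2 [order #2] limit_buy(price=101, qty=9): fills=none; bids=[#2:9@101] asks=[#1:2@105]
After op 3 [order #3] limit_sell(price=104, qty=2): fills=none; bids=[#2:9@101] asks=[#3:2@104 #1:2@105]
After op 4 [order #4] limit_buy(price=98, qty=8): fills=none; bids=[#2:9@101 #4:8@98] asks=[#3:2@104 #1:2@105]
After op 5 cancel(order #3): fills=none; bids=[#2:9@101 #4:8@98] asks=[#1:2@105]
After op 6 cancel(order #1): fills=none; bids=[#2:9@101 #4:8@98] asks=[-]
After op 7 [order #100] limit_sell(price=100, qty=5): fills=#2x#100:5@101; bids=[#2:4@101 #4:8@98] asks=[-]
After op 8 [order #101] limit_buy(price=105, qty=5): fills=none; bids=[#101:5@105 #2:4@101 #4:8@98] asks=[-]

Answer: 5@101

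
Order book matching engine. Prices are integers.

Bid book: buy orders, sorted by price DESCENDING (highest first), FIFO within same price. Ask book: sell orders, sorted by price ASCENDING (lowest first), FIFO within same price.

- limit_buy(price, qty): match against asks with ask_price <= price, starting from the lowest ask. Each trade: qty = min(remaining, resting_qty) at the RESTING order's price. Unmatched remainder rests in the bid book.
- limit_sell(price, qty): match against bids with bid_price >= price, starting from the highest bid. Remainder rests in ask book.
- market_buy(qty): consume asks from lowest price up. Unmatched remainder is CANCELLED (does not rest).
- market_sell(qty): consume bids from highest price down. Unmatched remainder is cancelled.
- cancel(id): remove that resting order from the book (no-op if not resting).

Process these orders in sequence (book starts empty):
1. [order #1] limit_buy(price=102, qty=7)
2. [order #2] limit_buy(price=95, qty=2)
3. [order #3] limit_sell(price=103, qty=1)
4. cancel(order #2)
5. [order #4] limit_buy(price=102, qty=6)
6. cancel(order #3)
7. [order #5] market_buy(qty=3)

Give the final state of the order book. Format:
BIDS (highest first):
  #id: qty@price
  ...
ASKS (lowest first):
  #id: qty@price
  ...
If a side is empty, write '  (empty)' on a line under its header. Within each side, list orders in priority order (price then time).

After op 1 [order #1] limit_buy(price=102, qty=7): fills=none; bids=[#1:7@102] asks=[-]
After op 2 [order #2] limit_buy(price=95, qty=2): fills=none; bids=[#1:7@102 #2:2@95] asks=[-]
After op 3 [order #3] limit_sell(price=103, qty=1): fills=none; bids=[#1:7@102 #2:2@95] asks=[#3:1@103]
After op 4 cancel(order #2): fills=none; bids=[#1:7@102] asks=[#3:1@103]
After op 5 [order #4] limit_buy(price=102, qty=6): fills=none; bids=[#1:7@102 #4:6@102] asks=[#3:1@103]
After op 6 cancel(order #3): fills=none; bids=[#1:7@102 #4:6@102] asks=[-]
After op 7 [order #5] market_buy(qty=3): fills=none; bids=[#1:7@102 #4:6@102] asks=[-]

Answer: BIDS (highest first):
  #1: 7@102
  #4: 6@102
ASKS (lowest first):
  (empty)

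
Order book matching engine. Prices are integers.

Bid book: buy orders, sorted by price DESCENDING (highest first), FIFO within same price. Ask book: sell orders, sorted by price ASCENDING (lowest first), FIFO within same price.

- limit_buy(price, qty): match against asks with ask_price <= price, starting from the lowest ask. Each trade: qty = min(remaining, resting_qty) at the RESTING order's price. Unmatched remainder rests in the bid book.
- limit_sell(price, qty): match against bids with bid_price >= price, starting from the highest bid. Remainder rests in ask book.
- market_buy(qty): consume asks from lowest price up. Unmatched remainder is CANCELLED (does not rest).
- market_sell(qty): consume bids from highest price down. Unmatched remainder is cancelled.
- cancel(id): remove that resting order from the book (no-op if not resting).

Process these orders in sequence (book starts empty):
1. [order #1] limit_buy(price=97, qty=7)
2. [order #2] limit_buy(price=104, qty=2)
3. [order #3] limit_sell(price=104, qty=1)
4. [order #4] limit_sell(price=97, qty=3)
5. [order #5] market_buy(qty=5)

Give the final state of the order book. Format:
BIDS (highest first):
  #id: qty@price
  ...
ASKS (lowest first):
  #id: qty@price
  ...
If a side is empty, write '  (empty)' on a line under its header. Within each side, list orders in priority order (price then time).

Answer: BIDS (highest first):
  #1: 5@97
ASKS (lowest first):
  (empty)

Derivation:
After op 1 [order #1] limit_buy(price=97, qty=7): fills=none; bids=[#1:7@97] asks=[-]
After op 2 [order #2] limit_buy(price=104, qty=2): fills=none; bids=[#2:2@104 #1:7@97] asks=[-]
After op 3 [order #3] limit_sell(price=104, qty=1): fills=#2x#3:1@104; bids=[#2:1@104 #1:7@97] asks=[-]
After op 4 [order #4] limit_sell(price=97, qty=3): fills=#2x#4:1@104 #1x#4:2@97; bids=[#1:5@97] asks=[-]
After op 5 [order #5] market_buy(qty=5): fills=none; bids=[#1:5@97] asks=[-]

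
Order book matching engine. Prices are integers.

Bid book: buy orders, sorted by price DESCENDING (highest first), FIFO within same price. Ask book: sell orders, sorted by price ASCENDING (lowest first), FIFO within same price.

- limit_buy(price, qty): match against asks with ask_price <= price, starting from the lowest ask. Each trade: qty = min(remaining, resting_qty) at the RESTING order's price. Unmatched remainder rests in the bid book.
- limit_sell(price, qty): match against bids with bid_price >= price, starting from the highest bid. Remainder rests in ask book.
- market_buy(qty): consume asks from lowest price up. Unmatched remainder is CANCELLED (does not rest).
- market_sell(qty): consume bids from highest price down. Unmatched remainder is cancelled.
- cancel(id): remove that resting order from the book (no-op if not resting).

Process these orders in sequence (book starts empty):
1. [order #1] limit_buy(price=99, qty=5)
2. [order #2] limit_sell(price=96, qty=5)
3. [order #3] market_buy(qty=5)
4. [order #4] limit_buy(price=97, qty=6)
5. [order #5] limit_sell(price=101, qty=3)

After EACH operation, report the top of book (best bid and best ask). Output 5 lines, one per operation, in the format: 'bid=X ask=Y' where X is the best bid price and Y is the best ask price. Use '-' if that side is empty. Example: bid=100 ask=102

After op 1 [order #1] limit_buy(price=99, qty=5): fills=none; bids=[#1:5@99] asks=[-]
After op 2 [order #2] limit_sell(price=96, qty=5): fills=#1x#2:5@99; bids=[-] asks=[-]
After op 3 [order #3] market_buy(qty=5): fills=none; bids=[-] asks=[-]
After op 4 [order #4] limit_buy(price=97, qty=6): fills=none; bids=[#4:6@97] asks=[-]
After op 5 [order #5] limit_sell(price=101, qty=3): fills=none; bids=[#4:6@97] asks=[#5:3@101]

Answer: bid=99 ask=-
bid=- ask=-
bid=- ask=-
bid=97 ask=-
bid=97 ask=101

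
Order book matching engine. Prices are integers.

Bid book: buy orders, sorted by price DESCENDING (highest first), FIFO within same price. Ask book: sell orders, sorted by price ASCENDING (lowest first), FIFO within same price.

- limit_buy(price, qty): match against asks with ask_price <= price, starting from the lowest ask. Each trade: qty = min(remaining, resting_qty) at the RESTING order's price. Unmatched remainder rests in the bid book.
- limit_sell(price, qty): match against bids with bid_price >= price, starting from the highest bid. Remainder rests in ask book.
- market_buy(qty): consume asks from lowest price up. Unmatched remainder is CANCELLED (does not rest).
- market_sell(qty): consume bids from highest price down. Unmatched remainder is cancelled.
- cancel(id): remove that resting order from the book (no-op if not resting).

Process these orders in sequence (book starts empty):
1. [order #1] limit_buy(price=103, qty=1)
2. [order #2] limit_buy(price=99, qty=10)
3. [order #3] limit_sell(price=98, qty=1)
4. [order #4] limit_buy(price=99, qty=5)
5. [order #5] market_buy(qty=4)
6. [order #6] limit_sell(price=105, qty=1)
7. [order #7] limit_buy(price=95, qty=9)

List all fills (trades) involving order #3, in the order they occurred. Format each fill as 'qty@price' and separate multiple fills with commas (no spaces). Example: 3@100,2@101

Answer: 1@103

Derivation:
After op 1 [order #1] limit_buy(price=103, qty=1): fills=none; bids=[#1:1@103] asks=[-]
After op 2 [order #2] limit_buy(price=99, qty=10): fills=none; bids=[#1:1@103 #2:10@99] asks=[-]
After op 3 [order #3] limit_sell(price=98, qty=1): fills=#1x#3:1@103; bids=[#2:10@99] asks=[-]
After op 4 [order #4] limit_buy(price=99, qty=5): fills=none; bids=[#2:10@99 #4:5@99] asks=[-]
After op 5 [order #5] market_buy(qty=4): fills=none; bids=[#2:10@99 #4:5@99] asks=[-]
After op 6 [order #6] limit_sell(price=105, qty=1): fills=none; bids=[#2:10@99 #4:5@99] asks=[#6:1@105]
After op 7 [order #7] limit_buy(price=95, qty=9): fills=none; bids=[#2:10@99 #4:5@99 #7:9@95] asks=[#6:1@105]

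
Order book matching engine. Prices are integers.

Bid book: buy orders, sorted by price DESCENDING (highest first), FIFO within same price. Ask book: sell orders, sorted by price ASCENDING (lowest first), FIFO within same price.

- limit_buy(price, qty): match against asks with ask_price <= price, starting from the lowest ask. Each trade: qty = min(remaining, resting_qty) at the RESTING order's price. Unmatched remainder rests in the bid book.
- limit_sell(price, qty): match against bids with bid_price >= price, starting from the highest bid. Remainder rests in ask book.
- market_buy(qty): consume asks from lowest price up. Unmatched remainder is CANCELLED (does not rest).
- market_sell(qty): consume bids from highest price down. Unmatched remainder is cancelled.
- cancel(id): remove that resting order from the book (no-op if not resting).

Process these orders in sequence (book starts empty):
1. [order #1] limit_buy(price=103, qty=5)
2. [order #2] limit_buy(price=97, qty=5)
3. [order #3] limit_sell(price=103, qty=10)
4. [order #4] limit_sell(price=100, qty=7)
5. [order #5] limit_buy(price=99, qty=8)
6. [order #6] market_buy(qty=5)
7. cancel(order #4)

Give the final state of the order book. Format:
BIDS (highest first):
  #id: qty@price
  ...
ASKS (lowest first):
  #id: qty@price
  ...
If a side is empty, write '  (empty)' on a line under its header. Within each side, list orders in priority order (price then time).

Answer: BIDS (highest first):
  #5: 8@99
  #2: 5@97
ASKS (lowest first):
  #3: 5@103

Derivation:
After op 1 [order #1] limit_buy(price=103, qty=5): fills=none; bids=[#1:5@103] asks=[-]
After op 2 [order #2] limit_buy(price=97, qty=5): fills=none; bids=[#1:5@103 #2:5@97] asks=[-]
After op 3 [order #3] limit_sell(price=103, qty=10): fills=#1x#3:5@103; bids=[#2:5@97] asks=[#3:5@103]
After op 4 [order #4] limit_sell(price=100, qty=7): fills=none; bids=[#2:5@97] asks=[#4:7@100 #3:5@103]
After op 5 [order #5] limit_buy(price=99, qty=8): fills=none; bids=[#5:8@99 #2:5@97] asks=[#4:7@100 #3:5@103]
After op 6 [order #6] market_buy(qty=5): fills=#6x#4:5@100; bids=[#5:8@99 #2:5@97] asks=[#4:2@100 #3:5@103]
After op 7 cancel(order #4): fills=none; bids=[#5:8@99 #2:5@97] asks=[#3:5@103]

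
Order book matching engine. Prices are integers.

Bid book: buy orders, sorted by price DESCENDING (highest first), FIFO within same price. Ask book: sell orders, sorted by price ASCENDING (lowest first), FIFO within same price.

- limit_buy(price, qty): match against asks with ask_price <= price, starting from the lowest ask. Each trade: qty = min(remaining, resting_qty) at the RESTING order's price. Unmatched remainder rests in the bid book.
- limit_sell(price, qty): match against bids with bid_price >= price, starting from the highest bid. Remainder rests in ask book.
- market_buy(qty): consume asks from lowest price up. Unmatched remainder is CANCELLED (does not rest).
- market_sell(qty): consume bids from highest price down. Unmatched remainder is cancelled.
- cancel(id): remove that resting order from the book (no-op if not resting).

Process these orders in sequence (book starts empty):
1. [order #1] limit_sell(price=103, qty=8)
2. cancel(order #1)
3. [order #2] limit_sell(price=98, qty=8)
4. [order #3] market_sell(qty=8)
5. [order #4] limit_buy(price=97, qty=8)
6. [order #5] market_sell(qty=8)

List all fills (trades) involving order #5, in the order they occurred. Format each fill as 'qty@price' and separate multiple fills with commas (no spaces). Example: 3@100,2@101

After op 1 [order #1] limit_sell(price=103, qty=8): fills=none; bids=[-] asks=[#1:8@103]
After op 2 cancel(order #1): fills=none; bids=[-] asks=[-]
After op 3 [order #2] limit_sell(price=98, qty=8): fills=none; bids=[-] asks=[#2:8@98]
After op 4 [order #3] market_sell(qty=8): fills=none; bids=[-] asks=[#2:8@98]
After op 5 [order #4] limit_buy(price=97, qty=8): fills=none; bids=[#4:8@97] asks=[#2:8@98]
After op 6 [order #5] market_sell(qty=8): fills=#4x#5:8@97; bids=[-] asks=[#2:8@98]

Answer: 8@97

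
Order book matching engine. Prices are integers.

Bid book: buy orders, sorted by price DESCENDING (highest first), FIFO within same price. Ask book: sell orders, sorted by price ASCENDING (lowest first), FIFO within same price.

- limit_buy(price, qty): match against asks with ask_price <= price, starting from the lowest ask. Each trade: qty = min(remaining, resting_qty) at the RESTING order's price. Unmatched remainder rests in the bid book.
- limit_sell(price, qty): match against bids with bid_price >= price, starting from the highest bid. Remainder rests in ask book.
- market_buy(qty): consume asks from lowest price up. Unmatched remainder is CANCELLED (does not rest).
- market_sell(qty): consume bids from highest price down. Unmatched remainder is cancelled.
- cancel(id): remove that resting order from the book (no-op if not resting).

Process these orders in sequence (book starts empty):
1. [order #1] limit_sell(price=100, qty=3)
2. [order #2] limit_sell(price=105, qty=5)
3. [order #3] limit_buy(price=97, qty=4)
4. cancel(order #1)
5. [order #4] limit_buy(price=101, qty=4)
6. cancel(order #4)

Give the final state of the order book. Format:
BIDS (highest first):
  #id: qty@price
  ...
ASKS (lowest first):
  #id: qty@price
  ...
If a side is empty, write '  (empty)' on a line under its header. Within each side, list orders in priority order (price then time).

Answer: BIDS (highest first):
  #3: 4@97
ASKS (lowest first):
  #2: 5@105

Derivation:
After op 1 [order #1] limit_sell(price=100, qty=3): fills=none; bids=[-] asks=[#1:3@100]
After op 2 [order #2] limit_sell(price=105, qty=5): fills=none; bids=[-] asks=[#1:3@100 #2:5@105]
After op 3 [order #3] limit_buy(price=97, qty=4): fills=none; bids=[#3:4@97] asks=[#1:3@100 #2:5@105]
After op 4 cancel(order #1): fills=none; bids=[#3:4@97] asks=[#2:5@105]
After op 5 [order #4] limit_buy(price=101, qty=4): fills=none; bids=[#4:4@101 #3:4@97] asks=[#2:5@105]
After op 6 cancel(order #4): fills=none; bids=[#3:4@97] asks=[#2:5@105]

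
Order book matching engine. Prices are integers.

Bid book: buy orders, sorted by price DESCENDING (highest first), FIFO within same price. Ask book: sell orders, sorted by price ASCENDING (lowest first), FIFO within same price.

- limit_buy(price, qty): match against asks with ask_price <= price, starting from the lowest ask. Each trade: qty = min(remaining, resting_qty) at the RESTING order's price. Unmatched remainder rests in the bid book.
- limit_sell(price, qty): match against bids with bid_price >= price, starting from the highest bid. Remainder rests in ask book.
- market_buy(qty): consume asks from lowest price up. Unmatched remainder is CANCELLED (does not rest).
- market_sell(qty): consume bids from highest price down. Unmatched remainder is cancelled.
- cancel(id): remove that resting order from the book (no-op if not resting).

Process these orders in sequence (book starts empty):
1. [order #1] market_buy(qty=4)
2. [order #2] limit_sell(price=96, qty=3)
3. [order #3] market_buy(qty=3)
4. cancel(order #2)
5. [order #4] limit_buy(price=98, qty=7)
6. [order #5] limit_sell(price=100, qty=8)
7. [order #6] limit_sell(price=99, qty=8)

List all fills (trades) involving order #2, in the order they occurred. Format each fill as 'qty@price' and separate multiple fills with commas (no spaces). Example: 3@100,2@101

Answer: 3@96

Derivation:
After op 1 [order #1] market_buy(qty=4): fills=none; bids=[-] asks=[-]
After op 2 [order #2] limit_sell(price=96, qty=3): fills=none; bids=[-] asks=[#2:3@96]
After op 3 [order #3] market_buy(qty=3): fills=#3x#2:3@96; bids=[-] asks=[-]
After op 4 cancel(order #2): fills=none; bids=[-] asks=[-]
After op 5 [order #4] limit_buy(price=98, qty=7): fills=none; bids=[#4:7@98] asks=[-]
After op 6 [order #5] limit_sell(price=100, qty=8): fills=none; bids=[#4:7@98] asks=[#5:8@100]
After op 7 [order #6] limit_sell(price=99, qty=8): fills=none; bids=[#4:7@98] asks=[#6:8@99 #5:8@100]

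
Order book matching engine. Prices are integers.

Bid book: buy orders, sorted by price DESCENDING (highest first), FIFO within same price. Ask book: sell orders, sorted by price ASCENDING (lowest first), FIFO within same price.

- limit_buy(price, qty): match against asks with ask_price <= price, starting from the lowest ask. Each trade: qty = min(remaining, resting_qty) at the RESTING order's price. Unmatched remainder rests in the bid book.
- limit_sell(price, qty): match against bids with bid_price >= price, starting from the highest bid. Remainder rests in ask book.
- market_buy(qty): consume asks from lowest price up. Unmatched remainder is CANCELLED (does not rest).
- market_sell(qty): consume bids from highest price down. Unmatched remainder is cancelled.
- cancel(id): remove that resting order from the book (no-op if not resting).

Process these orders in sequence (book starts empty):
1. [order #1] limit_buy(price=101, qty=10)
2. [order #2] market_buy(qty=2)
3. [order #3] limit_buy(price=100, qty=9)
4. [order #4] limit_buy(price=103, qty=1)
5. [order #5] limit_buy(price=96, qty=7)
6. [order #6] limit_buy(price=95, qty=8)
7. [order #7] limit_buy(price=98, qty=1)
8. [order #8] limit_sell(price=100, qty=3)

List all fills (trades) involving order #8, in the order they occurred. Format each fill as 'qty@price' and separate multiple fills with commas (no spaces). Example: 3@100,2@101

Answer: 1@103,2@101

Derivation:
After op 1 [order #1] limit_buy(price=101, qty=10): fills=none; bids=[#1:10@101] asks=[-]
After op 2 [order #2] market_buy(qty=2): fills=none; bids=[#1:10@101] asks=[-]
After op 3 [order #3] limit_buy(price=100, qty=9): fills=none; bids=[#1:10@101 #3:9@100] asks=[-]
After op 4 [order #4] limit_buy(price=103, qty=1): fills=none; bids=[#4:1@103 #1:10@101 #3:9@100] asks=[-]
After op 5 [order #5] limit_buy(price=96, qty=7): fills=none; bids=[#4:1@103 #1:10@101 #3:9@100 #5:7@96] asks=[-]
After op 6 [order #6] limit_buy(price=95, qty=8): fills=none; bids=[#4:1@103 #1:10@101 #3:9@100 #5:7@96 #6:8@95] asks=[-]
After op 7 [order #7] limit_buy(price=98, qty=1): fills=none; bids=[#4:1@103 #1:10@101 #3:9@100 #7:1@98 #5:7@96 #6:8@95] asks=[-]
After op 8 [order #8] limit_sell(price=100, qty=3): fills=#4x#8:1@103 #1x#8:2@101; bids=[#1:8@101 #3:9@100 #7:1@98 #5:7@96 #6:8@95] asks=[-]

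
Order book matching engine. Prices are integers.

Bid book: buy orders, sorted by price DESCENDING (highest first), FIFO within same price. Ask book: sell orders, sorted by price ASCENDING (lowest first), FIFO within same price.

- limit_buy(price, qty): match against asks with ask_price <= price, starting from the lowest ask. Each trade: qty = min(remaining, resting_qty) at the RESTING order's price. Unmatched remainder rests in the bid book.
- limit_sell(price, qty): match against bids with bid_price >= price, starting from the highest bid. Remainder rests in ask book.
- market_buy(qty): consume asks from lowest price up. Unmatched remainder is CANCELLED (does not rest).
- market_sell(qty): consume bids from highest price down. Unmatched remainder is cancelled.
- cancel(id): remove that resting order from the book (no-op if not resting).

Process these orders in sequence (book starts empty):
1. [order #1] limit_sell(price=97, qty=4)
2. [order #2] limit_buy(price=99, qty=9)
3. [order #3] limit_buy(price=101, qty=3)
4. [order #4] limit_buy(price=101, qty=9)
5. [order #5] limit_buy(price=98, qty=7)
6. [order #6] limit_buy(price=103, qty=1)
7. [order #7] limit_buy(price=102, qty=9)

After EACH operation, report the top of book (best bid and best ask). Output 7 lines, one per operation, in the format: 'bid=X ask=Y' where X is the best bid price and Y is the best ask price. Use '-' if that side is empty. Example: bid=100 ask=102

Answer: bid=- ask=97
bid=99 ask=-
bid=101 ask=-
bid=101 ask=-
bid=101 ask=-
bid=103 ask=-
bid=103 ask=-

Derivation:
After op 1 [order #1] limit_sell(price=97, qty=4): fills=none; bids=[-] asks=[#1:4@97]
After op 2 [order #2] limit_buy(price=99, qty=9): fills=#2x#1:4@97; bids=[#2:5@99] asks=[-]
After op 3 [order #3] limit_buy(price=101, qty=3): fills=none; bids=[#3:3@101 #2:5@99] asks=[-]
After op 4 [order #4] limit_buy(price=101, qty=9): fills=none; bids=[#3:3@101 #4:9@101 #2:5@99] asks=[-]
After op 5 [order #5] limit_buy(price=98, qty=7): fills=none; bids=[#3:3@101 #4:9@101 #2:5@99 #5:7@98] asks=[-]
After op 6 [order #6] limit_buy(price=103, qty=1): fills=none; bids=[#6:1@103 #3:3@101 #4:9@101 #2:5@99 #5:7@98] asks=[-]
After op 7 [order #7] limit_buy(price=102, qty=9): fills=none; bids=[#6:1@103 #7:9@102 #3:3@101 #4:9@101 #2:5@99 #5:7@98] asks=[-]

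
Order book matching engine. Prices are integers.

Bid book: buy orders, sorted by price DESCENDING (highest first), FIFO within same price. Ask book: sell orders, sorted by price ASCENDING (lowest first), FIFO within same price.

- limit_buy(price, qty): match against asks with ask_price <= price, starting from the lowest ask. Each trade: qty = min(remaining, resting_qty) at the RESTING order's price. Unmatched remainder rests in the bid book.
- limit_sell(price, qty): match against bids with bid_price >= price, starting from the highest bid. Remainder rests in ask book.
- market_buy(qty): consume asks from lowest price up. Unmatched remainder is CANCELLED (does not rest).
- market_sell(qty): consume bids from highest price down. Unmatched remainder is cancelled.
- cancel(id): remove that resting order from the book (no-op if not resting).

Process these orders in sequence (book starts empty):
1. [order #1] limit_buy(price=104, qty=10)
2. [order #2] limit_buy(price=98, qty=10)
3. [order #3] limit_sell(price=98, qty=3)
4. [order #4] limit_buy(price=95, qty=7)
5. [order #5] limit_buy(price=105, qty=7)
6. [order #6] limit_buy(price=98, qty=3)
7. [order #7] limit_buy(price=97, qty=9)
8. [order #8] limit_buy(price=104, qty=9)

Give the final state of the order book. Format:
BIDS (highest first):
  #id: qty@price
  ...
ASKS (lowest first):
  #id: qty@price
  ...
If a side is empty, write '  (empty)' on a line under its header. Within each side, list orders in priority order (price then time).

After op 1 [order #1] limit_buy(price=104, qty=10): fills=none; bids=[#1:10@104] asks=[-]
After op 2 [order #2] limit_buy(price=98, qty=10): fills=none; bids=[#1:10@104 #2:10@98] asks=[-]
After op 3 [order #3] limit_sell(price=98, qty=3): fills=#1x#3:3@104; bids=[#1:7@104 #2:10@98] asks=[-]
After op 4 [order #4] limit_buy(price=95, qty=7): fills=none; bids=[#1:7@104 #2:10@98 #4:7@95] asks=[-]
After op 5 [order #5] limit_buy(price=105, qty=7): fills=none; bids=[#5:7@105 #1:7@104 #2:10@98 #4:7@95] asks=[-]
After op 6 [order #6] limit_buy(price=98, qty=3): fills=none; bids=[#5:7@105 #1:7@104 #2:10@98 #6:3@98 #4:7@95] asks=[-]
After op 7 [order #7] limit_buy(price=97, qty=9): fills=none; bids=[#5:7@105 #1:7@104 #2:10@98 #6:3@98 #7:9@97 #4:7@95] asks=[-]
After op 8 [order #8] limit_buy(price=104, qty=9): fills=none; bids=[#5:7@105 #1:7@104 #8:9@104 #2:10@98 #6:3@98 #7:9@97 #4:7@95] asks=[-]

Answer: BIDS (highest first):
  #5: 7@105
  #1: 7@104
  #8: 9@104
  #2: 10@98
  #6: 3@98
  #7: 9@97
  #4: 7@95
ASKS (lowest first):
  (empty)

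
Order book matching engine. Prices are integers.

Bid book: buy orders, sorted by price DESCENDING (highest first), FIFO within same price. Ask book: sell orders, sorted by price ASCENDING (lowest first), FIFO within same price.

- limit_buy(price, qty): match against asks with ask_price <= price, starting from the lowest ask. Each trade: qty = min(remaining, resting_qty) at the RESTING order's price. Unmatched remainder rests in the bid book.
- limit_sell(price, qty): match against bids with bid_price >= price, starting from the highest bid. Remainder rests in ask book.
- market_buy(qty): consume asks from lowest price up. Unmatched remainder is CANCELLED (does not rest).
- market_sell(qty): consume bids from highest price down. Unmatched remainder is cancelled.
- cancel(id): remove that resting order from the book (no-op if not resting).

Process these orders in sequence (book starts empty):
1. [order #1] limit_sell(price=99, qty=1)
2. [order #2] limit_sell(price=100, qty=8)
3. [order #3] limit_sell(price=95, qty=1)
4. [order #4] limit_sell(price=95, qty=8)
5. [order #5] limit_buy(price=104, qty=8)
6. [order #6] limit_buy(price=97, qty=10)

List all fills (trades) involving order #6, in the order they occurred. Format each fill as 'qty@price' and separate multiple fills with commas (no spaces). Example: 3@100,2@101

After op 1 [order #1] limit_sell(price=99, qty=1): fills=none; bids=[-] asks=[#1:1@99]
After op 2 [order #2] limit_sell(price=100, qty=8): fills=none; bids=[-] asks=[#1:1@99 #2:8@100]
After op 3 [order #3] limit_sell(price=95, qty=1): fills=none; bids=[-] asks=[#3:1@95 #1:1@99 #2:8@100]
After op 4 [order #4] limit_sell(price=95, qty=8): fills=none; bids=[-] asks=[#3:1@95 #4:8@95 #1:1@99 #2:8@100]
After op 5 [order #5] limit_buy(price=104, qty=8): fills=#5x#3:1@95 #5x#4:7@95; bids=[-] asks=[#4:1@95 #1:1@99 #2:8@100]
After op 6 [order #6] limit_buy(price=97, qty=10): fills=#6x#4:1@95; bids=[#6:9@97] asks=[#1:1@99 #2:8@100]

Answer: 1@95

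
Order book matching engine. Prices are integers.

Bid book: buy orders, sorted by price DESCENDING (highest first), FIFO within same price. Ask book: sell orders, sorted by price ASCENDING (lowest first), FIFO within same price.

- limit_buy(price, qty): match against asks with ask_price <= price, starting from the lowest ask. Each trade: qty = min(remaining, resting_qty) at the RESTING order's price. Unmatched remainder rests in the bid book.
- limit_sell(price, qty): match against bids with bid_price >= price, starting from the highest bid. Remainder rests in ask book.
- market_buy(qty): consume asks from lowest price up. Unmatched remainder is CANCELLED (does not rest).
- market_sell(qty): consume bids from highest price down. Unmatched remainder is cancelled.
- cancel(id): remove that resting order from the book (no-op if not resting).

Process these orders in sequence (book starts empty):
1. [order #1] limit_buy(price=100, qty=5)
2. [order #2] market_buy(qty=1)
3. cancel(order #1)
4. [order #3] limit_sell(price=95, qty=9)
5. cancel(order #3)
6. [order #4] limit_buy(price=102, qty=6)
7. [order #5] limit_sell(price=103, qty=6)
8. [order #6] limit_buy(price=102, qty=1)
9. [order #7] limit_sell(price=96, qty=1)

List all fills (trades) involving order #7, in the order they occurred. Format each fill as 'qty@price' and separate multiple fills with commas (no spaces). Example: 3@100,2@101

After op 1 [order #1] limit_buy(price=100, qty=5): fills=none; bids=[#1:5@100] asks=[-]
After op 2 [order #2] market_buy(qty=1): fills=none; bids=[#1:5@100] asks=[-]
After op 3 cancel(order #1): fills=none; bids=[-] asks=[-]
After op 4 [order #3] limit_sell(price=95, qty=9): fills=none; bids=[-] asks=[#3:9@95]
After op 5 cancel(order #3): fills=none; bids=[-] asks=[-]
After op 6 [order #4] limit_buy(price=102, qty=6): fills=none; bids=[#4:6@102] asks=[-]
After op 7 [order #5] limit_sell(price=103, qty=6): fills=none; bids=[#4:6@102] asks=[#5:6@103]
After op 8 [order #6] limit_buy(price=102, qty=1): fills=none; bids=[#4:6@102 #6:1@102] asks=[#5:6@103]
After op 9 [order #7] limit_sell(price=96, qty=1): fills=#4x#7:1@102; bids=[#4:5@102 #6:1@102] asks=[#5:6@103]

Answer: 1@102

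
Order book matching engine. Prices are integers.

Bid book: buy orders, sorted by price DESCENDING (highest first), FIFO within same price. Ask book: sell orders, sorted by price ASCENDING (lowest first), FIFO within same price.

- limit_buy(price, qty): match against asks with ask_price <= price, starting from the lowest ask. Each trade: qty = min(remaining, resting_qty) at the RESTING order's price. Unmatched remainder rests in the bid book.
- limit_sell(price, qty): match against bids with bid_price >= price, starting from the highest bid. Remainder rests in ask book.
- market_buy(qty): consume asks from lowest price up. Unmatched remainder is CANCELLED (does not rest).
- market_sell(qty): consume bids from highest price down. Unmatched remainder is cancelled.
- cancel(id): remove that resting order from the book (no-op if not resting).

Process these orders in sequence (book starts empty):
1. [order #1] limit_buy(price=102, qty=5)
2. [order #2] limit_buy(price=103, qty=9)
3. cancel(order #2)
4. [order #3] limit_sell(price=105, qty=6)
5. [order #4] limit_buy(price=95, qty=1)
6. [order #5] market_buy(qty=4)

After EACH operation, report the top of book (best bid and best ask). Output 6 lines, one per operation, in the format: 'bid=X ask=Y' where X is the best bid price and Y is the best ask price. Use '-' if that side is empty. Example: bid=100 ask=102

After op 1 [order #1] limit_buy(price=102, qty=5): fills=none; bids=[#1:5@102] asks=[-]
After op 2 [order #2] limit_buy(price=103, qty=9): fills=none; bids=[#2:9@103 #1:5@102] asks=[-]
After op 3 cancel(order #2): fills=none; bids=[#1:5@102] asks=[-]
After op 4 [order #3] limit_sell(price=105, qty=6): fills=none; bids=[#1:5@102] asks=[#3:6@105]
After op 5 [order #4] limit_buy(price=95, qty=1): fills=none; bids=[#1:5@102 #4:1@95] asks=[#3:6@105]
After op 6 [order #5] market_buy(qty=4): fills=#5x#3:4@105; bids=[#1:5@102 #4:1@95] asks=[#3:2@105]

Answer: bid=102 ask=-
bid=103 ask=-
bid=102 ask=-
bid=102 ask=105
bid=102 ask=105
bid=102 ask=105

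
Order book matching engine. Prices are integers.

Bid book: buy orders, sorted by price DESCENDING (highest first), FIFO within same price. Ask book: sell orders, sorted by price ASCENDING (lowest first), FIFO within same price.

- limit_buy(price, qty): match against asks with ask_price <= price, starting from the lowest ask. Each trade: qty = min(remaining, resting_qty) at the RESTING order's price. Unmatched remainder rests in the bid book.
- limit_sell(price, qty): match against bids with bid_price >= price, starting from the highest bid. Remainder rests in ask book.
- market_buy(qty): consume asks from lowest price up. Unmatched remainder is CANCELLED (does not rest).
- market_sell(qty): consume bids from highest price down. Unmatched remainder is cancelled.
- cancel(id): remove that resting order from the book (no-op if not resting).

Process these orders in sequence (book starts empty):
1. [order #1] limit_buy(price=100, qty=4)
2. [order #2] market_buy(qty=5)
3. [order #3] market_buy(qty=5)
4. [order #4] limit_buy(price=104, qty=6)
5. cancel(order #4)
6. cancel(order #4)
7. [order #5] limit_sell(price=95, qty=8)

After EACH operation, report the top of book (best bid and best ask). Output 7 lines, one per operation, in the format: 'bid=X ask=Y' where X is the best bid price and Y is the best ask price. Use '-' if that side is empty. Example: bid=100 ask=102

Answer: bid=100 ask=-
bid=100 ask=-
bid=100 ask=-
bid=104 ask=-
bid=100 ask=-
bid=100 ask=-
bid=- ask=95

Derivation:
After op 1 [order #1] limit_buy(price=100, qty=4): fills=none; bids=[#1:4@100] asks=[-]
After op 2 [order #2] market_buy(qty=5): fills=none; bids=[#1:4@100] asks=[-]
After op 3 [order #3] market_buy(qty=5): fills=none; bids=[#1:4@100] asks=[-]
After op 4 [order #4] limit_buy(price=104, qty=6): fills=none; bids=[#4:6@104 #1:4@100] asks=[-]
After op 5 cancel(order #4): fills=none; bids=[#1:4@100] asks=[-]
After op 6 cancel(order #4): fills=none; bids=[#1:4@100] asks=[-]
After op 7 [order #5] limit_sell(price=95, qty=8): fills=#1x#5:4@100; bids=[-] asks=[#5:4@95]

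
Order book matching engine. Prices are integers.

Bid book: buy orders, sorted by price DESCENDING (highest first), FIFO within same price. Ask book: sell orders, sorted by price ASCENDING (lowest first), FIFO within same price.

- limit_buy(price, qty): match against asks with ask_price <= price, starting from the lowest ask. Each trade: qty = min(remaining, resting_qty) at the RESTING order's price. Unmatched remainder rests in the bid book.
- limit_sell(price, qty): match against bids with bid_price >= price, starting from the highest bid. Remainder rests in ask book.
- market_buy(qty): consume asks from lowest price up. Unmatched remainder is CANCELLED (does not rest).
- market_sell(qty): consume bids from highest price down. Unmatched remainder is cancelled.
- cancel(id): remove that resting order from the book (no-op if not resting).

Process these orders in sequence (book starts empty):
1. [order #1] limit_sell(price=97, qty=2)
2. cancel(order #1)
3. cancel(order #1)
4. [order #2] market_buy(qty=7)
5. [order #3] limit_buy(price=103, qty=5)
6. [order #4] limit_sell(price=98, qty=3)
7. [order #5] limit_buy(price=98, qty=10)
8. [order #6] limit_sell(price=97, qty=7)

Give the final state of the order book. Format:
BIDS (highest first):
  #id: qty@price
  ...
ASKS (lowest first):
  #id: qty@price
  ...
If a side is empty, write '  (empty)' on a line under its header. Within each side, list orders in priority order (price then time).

After op 1 [order #1] limit_sell(price=97, qty=2): fills=none; bids=[-] asks=[#1:2@97]
After op 2 cancel(order #1): fills=none; bids=[-] asks=[-]
After op 3 cancel(order #1): fills=none; bids=[-] asks=[-]
After op 4 [order #2] market_buy(qty=7): fills=none; bids=[-] asks=[-]
After op 5 [order #3] limit_buy(price=103, qty=5): fills=none; bids=[#3:5@103] asks=[-]
After op 6 [order #4] limit_sell(price=98, qty=3): fills=#3x#4:3@103; bids=[#3:2@103] asks=[-]
After op 7 [order #5] limit_buy(price=98, qty=10): fills=none; bids=[#3:2@103 #5:10@98] asks=[-]
After op 8 [order #6] limit_sell(price=97, qty=7): fills=#3x#6:2@103 #5x#6:5@98; bids=[#5:5@98] asks=[-]

Answer: BIDS (highest first):
  #5: 5@98
ASKS (lowest first):
  (empty)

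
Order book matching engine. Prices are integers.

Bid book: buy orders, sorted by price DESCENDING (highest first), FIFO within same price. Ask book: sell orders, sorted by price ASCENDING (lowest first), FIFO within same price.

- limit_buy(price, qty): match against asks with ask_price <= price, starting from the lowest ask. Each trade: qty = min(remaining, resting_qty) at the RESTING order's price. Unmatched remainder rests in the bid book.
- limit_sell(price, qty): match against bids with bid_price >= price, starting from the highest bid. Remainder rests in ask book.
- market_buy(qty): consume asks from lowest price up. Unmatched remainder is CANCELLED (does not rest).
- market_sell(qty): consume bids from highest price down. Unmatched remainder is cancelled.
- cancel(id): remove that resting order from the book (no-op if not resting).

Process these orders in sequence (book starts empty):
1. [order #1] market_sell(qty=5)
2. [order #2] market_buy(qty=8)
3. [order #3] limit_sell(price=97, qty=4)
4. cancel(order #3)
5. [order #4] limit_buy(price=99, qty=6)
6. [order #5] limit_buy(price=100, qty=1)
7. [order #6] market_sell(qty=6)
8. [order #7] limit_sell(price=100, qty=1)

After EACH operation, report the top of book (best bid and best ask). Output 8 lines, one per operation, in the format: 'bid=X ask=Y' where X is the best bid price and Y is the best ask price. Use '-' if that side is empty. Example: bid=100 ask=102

Answer: bid=- ask=-
bid=- ask=-
bid=- ask=97
bid=- ask=-
bid=99 ask=-
bid=100 ask=-
bid=99 ask=-
bid=99 ask=100

Derivation:
After op 1 [order #1] market_sell(qty=5): fills=none; bids=[-] asks=[-]
After op 2 [order #2] market_buy(qty=8): fills=none; bids=[-] asks=[-]
After op 3 [order #3] limit_sell(price=97, qty=4): fills=none; bids=[-] asks=[#3:4@97]
After op 4 cancel(order #3): fills=none; bids=[-] asks=[-]
After op 5 [order #4] limit_buy(price=99, qty=6): fills=none; bids=[#4:6@99] asks=[-]
After op 6 [order #5] limit_buy(price=100, qty=1): fills=none; bids=[#5:1@100 #4:6@99] asks=[-]
After op 7 [order #6] market_sell(qty=6): fills=#5x#6:1@100 #4x#6:5@99; bids=[#4:1@99] asks=[-]
After op 8 [order #7] limit_sell(price=100, qty=1): fills=none; bids=[#4:1@99] asks=[#7:1@100]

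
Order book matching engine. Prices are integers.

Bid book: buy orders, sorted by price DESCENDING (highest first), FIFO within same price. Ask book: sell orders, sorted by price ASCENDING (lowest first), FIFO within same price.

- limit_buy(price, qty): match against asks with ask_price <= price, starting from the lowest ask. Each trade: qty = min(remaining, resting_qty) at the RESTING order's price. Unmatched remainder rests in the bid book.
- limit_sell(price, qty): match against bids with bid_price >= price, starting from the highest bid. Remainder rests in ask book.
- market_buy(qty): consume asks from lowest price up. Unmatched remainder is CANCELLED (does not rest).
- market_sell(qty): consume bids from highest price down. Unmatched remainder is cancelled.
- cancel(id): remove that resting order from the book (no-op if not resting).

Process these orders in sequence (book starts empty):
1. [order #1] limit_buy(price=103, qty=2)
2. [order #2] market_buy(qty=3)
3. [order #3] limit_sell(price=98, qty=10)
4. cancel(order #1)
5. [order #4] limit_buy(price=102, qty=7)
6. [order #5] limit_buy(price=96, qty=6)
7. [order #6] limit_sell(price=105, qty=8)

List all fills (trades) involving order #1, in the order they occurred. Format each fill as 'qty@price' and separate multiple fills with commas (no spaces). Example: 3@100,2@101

Answer: 2@103

Derivation:
After op 1 [order #1] limit_buy(price=103, qty=2): fills=none; bids=[#1:2@103] asks=[-]
After op 2 [order #2] market_buy(qty=3): fills=none; bids=[#1:2@103] asks=[-]
After op 3 [order #3] limit_sell(price=98, qty=10): fills=#1x#3:2@103; bids=[-] asks=[#3:8@98]
After op 4 cancel(order #1): fills=none; bids=[-] asks=[#3:8@98]
After op 5 [order #4] limit_buy(price=102, qty=7): fills=#4x#3:7@98; bids=[-] asks=[#3:1@98]
After op 6 [order #5] limit_buy(price=96, qty=6): fills=none; bids=[#5:6@96] asks=[#3:1@98]
After op 7 [order #6] limit_sell(price=105, qty=8): fills=none; bids=[#5:6@96] asks=[#3:1@98 #6:8@105]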